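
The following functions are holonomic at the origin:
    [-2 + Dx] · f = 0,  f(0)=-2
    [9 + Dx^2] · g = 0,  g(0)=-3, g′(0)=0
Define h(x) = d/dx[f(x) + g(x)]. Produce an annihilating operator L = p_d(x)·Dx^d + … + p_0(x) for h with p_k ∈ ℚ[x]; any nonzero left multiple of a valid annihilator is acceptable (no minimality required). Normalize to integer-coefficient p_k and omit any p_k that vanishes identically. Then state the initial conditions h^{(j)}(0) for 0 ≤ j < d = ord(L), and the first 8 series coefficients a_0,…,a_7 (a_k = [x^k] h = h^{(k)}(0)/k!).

f: a_k = -2, -4, -4, -8/3, -4/3, -8/15, -8/45, -16/315, …
g: a_k = -3, 0, 27/2, 0, -81/8, 0, 243/80, 0, …
h₀=f+g: left-lcm gives L₀, ord ≤ 3.
h=h₀': d/dx-closure on L₀ ⇒ L.
L = 18 - 9·Dx + 2·Dx^2 - Dx^3  (order 3).
h: a_k = -4, 19, -8, -275/6, -8/3, 2059/120, -16/45, -577/144, …
ICs: h(0) = -4, h′(0) = 19, h′′(0) = -16.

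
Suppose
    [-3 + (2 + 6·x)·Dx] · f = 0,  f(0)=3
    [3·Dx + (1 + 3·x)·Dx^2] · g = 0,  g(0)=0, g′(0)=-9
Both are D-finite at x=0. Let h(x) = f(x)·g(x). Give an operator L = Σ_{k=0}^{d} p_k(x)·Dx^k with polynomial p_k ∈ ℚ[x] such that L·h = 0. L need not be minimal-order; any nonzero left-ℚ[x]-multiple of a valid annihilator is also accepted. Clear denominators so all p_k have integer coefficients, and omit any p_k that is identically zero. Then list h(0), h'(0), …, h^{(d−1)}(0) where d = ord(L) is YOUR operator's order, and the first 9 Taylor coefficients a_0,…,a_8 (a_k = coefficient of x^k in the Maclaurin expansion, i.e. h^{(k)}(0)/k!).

f: a_k = 3, 9/2, -27/8, 81/16, -1215/128, 5103/256, -45927/1024, 216513/2048, -8444007/32768, …
g: a_k = 0, -9, 27/2, -27, 243/4, -729/5, 729/2, -6561/7, 19683/8, …
Sym-product of L_f,L_g gives L₀ (≤ ord 2).
L = 9 + (4 + 24·x + 36·x^2)·Dx^2  (order 2).
h: a_k = 0, -27, 0, 81/8, -243/8, 51759/640, -67797/320, 19965123/35840, -52927587/35840, …
ICs: h(0) = 0, h′(0) = -27.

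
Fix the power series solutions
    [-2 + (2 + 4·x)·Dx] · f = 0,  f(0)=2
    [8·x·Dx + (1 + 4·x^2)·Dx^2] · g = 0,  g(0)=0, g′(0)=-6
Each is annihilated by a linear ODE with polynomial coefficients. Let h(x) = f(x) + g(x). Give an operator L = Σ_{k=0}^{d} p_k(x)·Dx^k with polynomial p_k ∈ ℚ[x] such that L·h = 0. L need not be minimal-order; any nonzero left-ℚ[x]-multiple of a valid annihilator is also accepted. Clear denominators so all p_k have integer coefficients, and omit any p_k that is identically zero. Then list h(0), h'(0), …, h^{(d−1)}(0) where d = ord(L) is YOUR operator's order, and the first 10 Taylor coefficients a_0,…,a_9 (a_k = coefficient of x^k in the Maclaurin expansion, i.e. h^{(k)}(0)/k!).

f: a_k = 2, 2, -1, 1, -5/4, 7/4, -21/8, 33/8, -429/64, 715/64, …
g: a_k = 0, -6, 0, 8, 0, -96/5, 0, 384/7, 0, -512/3, …
h₀=f+g: left-lcm gives L₀, ord ≤ 3.
L = (-8 - 40·x + 96·x^2 + 96·x^3)·Dx + (-11 - 32·x + 40·x^2 + 384·x^3 + 336·x^4)·Dx^2 + (-1 + 6·x + 24·x^2 + 48·x^3 + 112·x^4 + 96·x^5)·Dx^3  (order 3).
h: a_k = 2, -4, -1, 9, -5/4, -349/20, -21/8, 3303/56, -429/64, -30623/192, …
ICs: h(0) = 2, h′(0) = -4, h′′(0) = -2.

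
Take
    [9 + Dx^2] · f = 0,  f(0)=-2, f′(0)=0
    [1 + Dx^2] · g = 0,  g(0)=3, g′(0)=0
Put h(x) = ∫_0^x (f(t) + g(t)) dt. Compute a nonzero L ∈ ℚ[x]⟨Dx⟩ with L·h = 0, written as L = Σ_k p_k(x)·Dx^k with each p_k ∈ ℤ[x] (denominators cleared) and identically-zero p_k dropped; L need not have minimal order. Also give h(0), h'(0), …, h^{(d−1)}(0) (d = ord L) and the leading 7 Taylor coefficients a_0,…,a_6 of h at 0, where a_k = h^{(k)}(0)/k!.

f: a_k = -2, 0, 9, 0, -27/4, 0, 81/40, …
g: a_k = 3, 0, -3/2, 0, 1/8, 0, -1/240, …
Sum ⇒ L₀ = lclm(L_f,L_g) in ℚ(x)⟨Dx⟩.
Integrate: L := L₀·Dx.
L = 9·Dx + 10·Dx^3 + Dx^5  (order 5).
h: a_k = 0, 1, 0, 5/2, 0, -53/40, 0, …
ICs: h(0) = 0, h′(0) = 1, h′′(0) = 0, h′′′(0) = 15, h′′′′(0) = 0.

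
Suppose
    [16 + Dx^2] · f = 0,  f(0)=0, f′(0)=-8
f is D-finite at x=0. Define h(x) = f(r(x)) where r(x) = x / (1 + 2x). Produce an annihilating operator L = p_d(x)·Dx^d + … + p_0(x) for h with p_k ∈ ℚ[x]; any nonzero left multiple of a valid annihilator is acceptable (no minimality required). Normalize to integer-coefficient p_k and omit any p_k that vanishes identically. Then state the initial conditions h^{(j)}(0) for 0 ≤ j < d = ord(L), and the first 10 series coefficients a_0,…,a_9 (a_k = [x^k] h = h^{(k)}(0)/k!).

f: a_k = 0, -8, 0, 64/3, 0, -256/15, 0, 2048/315, 0, -4096/2835, …
f∘r: x↦r, Dx↦Dx/r' in L_f ⇒ L₀.
L = 16 + (4 + 24·x + 48·x^2 + 32·x^3)·Dx + (1 + 8·x + 24·x^2 + 32·x^3 + 16·x^4)·Dx^2  (order 2).
h: a_k = 0, -8, 16, -32/3, -64, 5504/15, -1280, 1131008/315, -388096/45, 50444288/2835, …
ICs: h(0) = 0, h′(0) = -8.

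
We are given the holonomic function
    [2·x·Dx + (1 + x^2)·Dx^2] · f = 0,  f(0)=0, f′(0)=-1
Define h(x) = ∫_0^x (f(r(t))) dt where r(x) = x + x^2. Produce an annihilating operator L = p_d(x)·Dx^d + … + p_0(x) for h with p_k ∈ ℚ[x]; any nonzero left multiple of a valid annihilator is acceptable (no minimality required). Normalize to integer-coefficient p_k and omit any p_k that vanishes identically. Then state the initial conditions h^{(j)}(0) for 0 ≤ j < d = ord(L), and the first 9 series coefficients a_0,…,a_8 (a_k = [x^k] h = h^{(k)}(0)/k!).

L = (-2 + 2·x + 8·x^2 + 12·x^3 + 6·x^4)·Dx^2 + (1 + 2·x + x^2 + 4·x^3 + 5·x^4 + 2·x^5)·Dx^3  (order 3).
h: a_k = 0, 0, -1/2, -1/3, 1/12, 1/5, 2/15, -2/21, -13/56, …
ICs: h(0) = 0, h′(0) = 0, h′′(0) = -1.

f: a_k = 0, -1, 0, 1/3, 0, -1/5, 0, 1/7, 0, …
f∘r: x↦r, Dx↦Dx/r' in L_f ⇒ L₀.
∫: right-multiply L₀ by Dx.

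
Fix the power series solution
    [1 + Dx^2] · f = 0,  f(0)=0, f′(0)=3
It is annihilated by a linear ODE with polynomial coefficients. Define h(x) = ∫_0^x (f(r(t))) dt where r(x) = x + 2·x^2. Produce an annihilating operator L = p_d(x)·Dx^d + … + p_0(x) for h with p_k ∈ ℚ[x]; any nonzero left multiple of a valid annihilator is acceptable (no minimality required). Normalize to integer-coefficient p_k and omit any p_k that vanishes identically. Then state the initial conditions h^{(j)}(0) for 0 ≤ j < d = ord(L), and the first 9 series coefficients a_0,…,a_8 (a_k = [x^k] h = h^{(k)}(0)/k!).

L = (1 + 12·x + 48·x^2 + 64·x^3)·Dx - 4·Dx^2 + (1 + 4·x)·Dx^3  (order 3).
h: a_k = 0, 0, 3/2, 2, -1/8, -3/5, -239/240, -15/28, 1679/13440, …
ICs: h(0) = 0, h′(0) = 0, h′′(0) = 3.

f: a_k = 0, 3, 0, -1/2, 0, 1/40, 0, -1/1680, 0, …
Change of var in L_f (x↦r) gives L₀.
Integrate: L := L₀·Dx.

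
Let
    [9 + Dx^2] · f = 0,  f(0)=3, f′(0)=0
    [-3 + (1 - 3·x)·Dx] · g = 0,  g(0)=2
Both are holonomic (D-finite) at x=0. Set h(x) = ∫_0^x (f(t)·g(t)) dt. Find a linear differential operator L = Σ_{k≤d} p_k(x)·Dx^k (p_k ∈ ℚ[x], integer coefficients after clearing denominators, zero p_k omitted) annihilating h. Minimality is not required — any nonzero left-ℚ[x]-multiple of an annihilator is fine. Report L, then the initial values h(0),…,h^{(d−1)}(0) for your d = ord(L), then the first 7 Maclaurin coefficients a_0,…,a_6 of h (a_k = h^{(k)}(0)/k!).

L = (-9 + 27·x)·Dx + 6·Dx^2 + (-1 + 3·x)·Dx^3  (order 3).
h: a_k = 0, 6, 9, 9, 81/4, 1053/20, 1053/8, …
ICs: h(0) = 0, h′(0) = 6, h′′(0) = 18.

f: a_k = 3, 0, -27/2, 0, 81/8, 0, -243/80, …
g: a_k = 2, 6, 18, 54, 162, 486, 1458, …
Product ⇒ symmetric product L₀, ord ≤ 2.
Integrate: L := L₀·Dx.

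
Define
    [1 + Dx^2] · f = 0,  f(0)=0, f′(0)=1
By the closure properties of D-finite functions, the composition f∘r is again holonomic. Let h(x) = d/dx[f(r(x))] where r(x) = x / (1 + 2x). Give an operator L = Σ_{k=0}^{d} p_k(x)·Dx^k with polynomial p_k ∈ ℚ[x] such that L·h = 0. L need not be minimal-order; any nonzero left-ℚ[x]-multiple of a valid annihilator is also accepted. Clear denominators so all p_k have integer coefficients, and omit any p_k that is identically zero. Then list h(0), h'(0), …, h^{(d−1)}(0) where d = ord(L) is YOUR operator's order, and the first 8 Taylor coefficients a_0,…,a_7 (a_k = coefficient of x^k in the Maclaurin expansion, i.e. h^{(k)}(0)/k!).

f: a_k = 0, 1, 0, -1/6, 0, 1/120, 0, -1/5040, …
Change of var in L_f (x↦r) gives L₀.
h₀' ⇒ L via d/dx closure of L₀.
L = (25 + 96·x + 96·x^2) + (12 + 72·x + 144·x^2 + 96·x^3)·Dx + (1 + 8·x + 24·x^2 + 32·x^3 + 16·x^4)·Dx^2  (order 2).
h: a_k = 1, -4, 23/2, -28, 1441/24, -225/2, 123479/720, -6599/45, …
ICs: h(0) = 1, h′(0) = -4.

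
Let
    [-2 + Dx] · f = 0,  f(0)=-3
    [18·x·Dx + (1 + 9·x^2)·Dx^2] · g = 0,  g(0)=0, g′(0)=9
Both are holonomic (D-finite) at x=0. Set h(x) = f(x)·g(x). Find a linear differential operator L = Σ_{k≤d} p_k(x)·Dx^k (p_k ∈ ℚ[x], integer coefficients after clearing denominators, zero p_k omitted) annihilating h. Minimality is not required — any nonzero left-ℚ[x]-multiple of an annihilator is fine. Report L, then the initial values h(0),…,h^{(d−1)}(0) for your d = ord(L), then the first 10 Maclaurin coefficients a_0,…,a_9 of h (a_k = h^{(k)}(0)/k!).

L = (4 - 36·x + 36·x^2) + (-4 + 18·x - 36·x^2)·Dx + (1 + 9·x^2)·Dx^2  (order 2).
h: a_k = 0, -27, -54, 27, 126, -1467/5, -774, 69603/35, 35430/7, -100407/7, …
ICs: h(0) = 0, h′(0) = -27.

f: a_k = -3, -6, -6, -4, -2, -4/5, -4/15, -8/105, -2/105, -4/945, …
g: a_k = 0, 9, 0, -27, 0, 729/5, 0, -6561/7, 0, 6561, …
f·g: L₀ = L_f ⊗_s L_g, ord ≤ 1·2.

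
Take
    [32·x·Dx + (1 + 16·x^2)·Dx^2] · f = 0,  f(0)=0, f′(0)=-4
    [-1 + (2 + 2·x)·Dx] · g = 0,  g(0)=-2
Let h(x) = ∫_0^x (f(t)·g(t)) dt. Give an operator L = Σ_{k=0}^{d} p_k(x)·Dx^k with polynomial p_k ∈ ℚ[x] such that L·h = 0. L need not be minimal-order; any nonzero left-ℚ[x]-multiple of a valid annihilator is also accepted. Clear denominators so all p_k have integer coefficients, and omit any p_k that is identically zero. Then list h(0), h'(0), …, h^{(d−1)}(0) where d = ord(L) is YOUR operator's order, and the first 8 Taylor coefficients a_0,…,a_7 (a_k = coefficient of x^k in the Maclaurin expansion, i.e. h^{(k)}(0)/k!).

f: a_k = 0, -4, 0, 64/3, 0, -1024/5, 0, 16384/7, …
g: a_k = -2, -1, 1/4, -1/8, 5/64, -7/128, 21/512, -33/1024, …
Product ⇒ symmetric product L₀, ord ≤ 2.
Integrate: L := L₀·Dx.
L = (3 - 64·x - 16·x^2)·Dx + (-4 + 124·x + 192·x^2 + 64·x^3)·Dx^2 + (4 + 8·x + 68·x^2 + 128·x^3 + 64·x^4)·Dx^3  (order 3).
h: a_k = 0, 0, 4, 4/3, -131/12, -25/6, 99509/1440, 97129/3360, …
ICs: h(0) = 0, h′(0) = 0, h′′(0) = 8.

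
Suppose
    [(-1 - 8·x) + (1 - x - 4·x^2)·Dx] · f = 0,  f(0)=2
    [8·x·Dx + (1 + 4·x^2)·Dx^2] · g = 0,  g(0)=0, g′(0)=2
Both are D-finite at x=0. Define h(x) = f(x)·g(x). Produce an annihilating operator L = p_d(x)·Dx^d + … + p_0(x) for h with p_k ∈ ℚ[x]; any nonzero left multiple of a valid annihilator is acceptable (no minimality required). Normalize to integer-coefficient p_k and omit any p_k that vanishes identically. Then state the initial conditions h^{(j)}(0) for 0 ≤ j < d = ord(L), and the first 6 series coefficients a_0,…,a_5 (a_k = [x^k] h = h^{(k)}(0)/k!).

f: a_k = 2, 2, 10, 18, 58, 130, …
g: a_k = 0, 2, 0, -8/3, 0, 32/5, …
Product ⇒ symmetric product L₀, ord ≤ 2.
L = (8 + 8·x + 96·x^2) + (2 + 8·x + 16·x^2 + 96·x^3)·Dx + (-1 + x + 4·x^3 + 16·x^4)·Dx^2  (order 2).
h: a_k = 0, 4, 4, 44/3, 92/3, 1532/15, …
ICs: h(0) = 0, h′(0) = 4.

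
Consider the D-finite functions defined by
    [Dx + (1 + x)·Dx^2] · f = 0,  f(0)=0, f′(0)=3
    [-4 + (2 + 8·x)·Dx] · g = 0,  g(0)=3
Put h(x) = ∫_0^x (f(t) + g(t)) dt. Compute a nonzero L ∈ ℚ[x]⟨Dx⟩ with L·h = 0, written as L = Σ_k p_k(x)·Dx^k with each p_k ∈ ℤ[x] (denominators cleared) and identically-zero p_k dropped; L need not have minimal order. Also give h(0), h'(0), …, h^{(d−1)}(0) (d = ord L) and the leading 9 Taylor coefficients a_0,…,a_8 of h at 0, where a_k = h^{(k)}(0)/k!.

L = (-8 + 4·x)·Dx^2 + (-10 - 8·x + 20·x^2)·Dx^3 + (-1 - 3·x + 6·x^2 + 8·x^3)·Dx^4  (order 4).
h: a_k = 0, 3, 9/2, -5/2, 13/4, -123/20, 141/10, -505/14, 5547/56, …
ICs: h(0) = 0, h′(0) = 3, h′′(0) = 9, h′′′(0) = -15.

f: a_k = 0, 3, -3/2, 1, -3/4, 3/5, -1/2, 3/7, -3/8, …
g: a_k = 3, 6, -6, 12, -30, 84, -252, 792, -2574, …
Sum ⇒ L₀ = lclm(L_f,L_g) in ℚ(x)⟨Dx⟩.
Integrate: L := L₀·Dx.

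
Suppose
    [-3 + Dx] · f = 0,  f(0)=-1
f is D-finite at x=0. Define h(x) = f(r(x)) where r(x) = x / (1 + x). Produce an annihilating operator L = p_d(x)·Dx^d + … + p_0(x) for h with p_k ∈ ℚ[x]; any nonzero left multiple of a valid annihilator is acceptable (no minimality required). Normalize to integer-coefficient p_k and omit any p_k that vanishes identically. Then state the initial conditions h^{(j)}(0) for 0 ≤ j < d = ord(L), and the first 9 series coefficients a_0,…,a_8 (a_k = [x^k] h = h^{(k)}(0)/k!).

L = -3 + (1 + 2·x + x^2)·Dx  (order 1).
h: a_k = -1, -3, -3/2, 3/2, -3/8, -21/40, 69/80, -411/560, 1623/4480, …
ICs: h(0) = -1.

f: a_k = -1, -3, -9/2, -9/2, -27/8, -81/40, -81/80, -243/560, -729/4480, …
Substitute x→r, Dx→(1/r')Dx; clear ⇒ L₀.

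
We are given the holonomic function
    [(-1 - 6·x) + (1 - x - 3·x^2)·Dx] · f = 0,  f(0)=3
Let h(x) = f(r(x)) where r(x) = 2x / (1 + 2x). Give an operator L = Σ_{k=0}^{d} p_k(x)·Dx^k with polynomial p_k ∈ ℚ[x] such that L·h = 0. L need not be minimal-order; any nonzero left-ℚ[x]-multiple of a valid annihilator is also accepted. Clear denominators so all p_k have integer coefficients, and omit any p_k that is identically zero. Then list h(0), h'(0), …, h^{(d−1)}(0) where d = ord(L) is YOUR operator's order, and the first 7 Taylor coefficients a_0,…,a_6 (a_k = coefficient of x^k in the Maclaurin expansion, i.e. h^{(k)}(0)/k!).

L = (2 + 28·x) + (-1 - 4·x + 8·x^2 + 24·x^3)·Dx  (order 1).
h: a_k = 3, 6, 36, 0, 432, -864, 6912, …
ICs: h(0) = 3.

f: a_k = 3, 3, 12, 21, 57, 120, 291, …
L₀ from L_f via x↦r, Dx↦r'^{-1}Dx.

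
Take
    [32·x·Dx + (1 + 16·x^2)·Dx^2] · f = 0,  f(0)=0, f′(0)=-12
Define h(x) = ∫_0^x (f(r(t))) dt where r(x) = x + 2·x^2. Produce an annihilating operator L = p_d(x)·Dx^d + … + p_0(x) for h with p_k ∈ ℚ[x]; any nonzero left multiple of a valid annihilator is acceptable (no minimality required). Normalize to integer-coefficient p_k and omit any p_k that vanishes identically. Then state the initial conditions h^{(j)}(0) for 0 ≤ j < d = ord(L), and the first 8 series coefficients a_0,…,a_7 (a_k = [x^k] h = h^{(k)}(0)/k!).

f: a_k = 0, -12, 0, 64, 0, -3072/5, 0, 49152/7, …
f∘r: x↦r, Dx↦Dx/r' in L_f ⇒ L₀.
h=∫h₀ ⇒ L = L₀·Dx.
L = (-4 + 32·x + 256·x^2 + 768·x^3 + 768·x^4)·Dx^2 + (1 + 4·x + 16·x^2 + 128·x^3 + 320·x^4 + 256·x^5)·Dx^3  (order 3).
h: a_k = 0, 0, -6, -8, 16, 384/5, 128/5, -5632/7, …
ICs: h(0) = 0, h′(0) = 0, h′′(0) = -12.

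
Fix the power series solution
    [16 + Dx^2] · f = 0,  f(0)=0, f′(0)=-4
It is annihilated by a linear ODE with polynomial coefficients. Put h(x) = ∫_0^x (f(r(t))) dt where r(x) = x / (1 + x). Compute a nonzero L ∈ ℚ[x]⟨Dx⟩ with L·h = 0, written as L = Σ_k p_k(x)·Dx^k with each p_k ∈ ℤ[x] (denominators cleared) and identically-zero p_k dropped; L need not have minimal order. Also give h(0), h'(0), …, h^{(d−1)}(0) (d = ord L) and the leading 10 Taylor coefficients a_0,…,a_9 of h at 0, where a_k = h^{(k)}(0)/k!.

L = 16·Dx + (2 + 6·x + 6·x^2 + 2·x^3)·Dx^2 + (1 + 4·x + 6·x^2 + 4·x^3 + x^4)·Dx^3  (order 3).
h: a_k = 0, 0, -2, 4/3, 5/3, -28/5, 386/45, -60/7, 2461/630, 2516/405, …
ICs: h(0) = 0, h′(0) = 0, h′′(0) = -4.

f: a_k = 0, -4, 0, 32/3, 0, -128/15, 0, 1024/315, 0, -2048/2835, …
Change of var in L_f (x↦r) gives L₀.
h=∫h₀ ⇒ L = L₀·Dx.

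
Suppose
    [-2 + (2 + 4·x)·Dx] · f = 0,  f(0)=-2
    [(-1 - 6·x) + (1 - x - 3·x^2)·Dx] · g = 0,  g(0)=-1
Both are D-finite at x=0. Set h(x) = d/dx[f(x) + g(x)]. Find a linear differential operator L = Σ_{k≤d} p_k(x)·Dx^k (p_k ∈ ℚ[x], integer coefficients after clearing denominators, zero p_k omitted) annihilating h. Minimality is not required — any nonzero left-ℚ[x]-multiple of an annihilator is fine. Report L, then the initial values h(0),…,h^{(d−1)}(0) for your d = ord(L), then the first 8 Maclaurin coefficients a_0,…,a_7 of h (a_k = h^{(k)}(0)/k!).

L = (-22 - 134·x - 312·x^2 - 324·x^3 - 270·x^4) + (-13 - 148·x - 565·x^2 - 1056·x^3 - 1251·x^4 - 810·x^5)·Dx + (3 + 16·x + 25·x^2 - 26·x^3 - 183·x^4 - 312·x^5 - 180·x^6)·Dx^2  (order 2).
h: a_k = -3, -6, -24, -71, -835/4, -2265/4, -12383/8, -32083/8, …
ICs: h(0) = -3, h′(0) = -6.

f: a_k = -2, -2, 1, -1, 5/4, -7/4, 21/8, -33/8, …
g: a_k = -1, -1, -4, -7, -19, -40, -97, -217, …
h₀=f+g: left-lcm gives L₀, ord ≤ 2.
Derive L from L₀ (diff closure).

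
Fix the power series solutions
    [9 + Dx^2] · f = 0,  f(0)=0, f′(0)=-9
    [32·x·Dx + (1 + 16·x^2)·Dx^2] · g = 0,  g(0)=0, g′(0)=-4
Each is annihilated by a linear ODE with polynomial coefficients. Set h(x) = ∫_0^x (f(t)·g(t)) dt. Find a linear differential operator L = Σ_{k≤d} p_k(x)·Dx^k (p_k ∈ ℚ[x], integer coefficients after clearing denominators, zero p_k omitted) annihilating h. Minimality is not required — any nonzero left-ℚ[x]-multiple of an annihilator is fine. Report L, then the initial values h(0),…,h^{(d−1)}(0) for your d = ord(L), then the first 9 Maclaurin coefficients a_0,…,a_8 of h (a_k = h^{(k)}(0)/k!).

L = (16425 + 696384·x^2 + 2778624·x^4 + 11943936·x^6 + 47775744·x^8)·Dx + (23616·x + 543744·x^3 + 3981312·x^5 + 21233664·x^7)·Dx^2 + (2050 + 87168·x^2 + 470016·x^4 + 2654208·x^6 + 10616832·x^8)·Dx^3 + (2624·x + 60416·x^3 + 442368·x^5 + 2359296·x^7)·Dx^4 + (25 + 1088·x^2 + 17920·x^4 + 147456·x^6 + 589824·x^8)·Dx^5  (order 5).
h: a_k = 0, 0, 0, 12, 0, -246/5, 0, 4311/14, 0, …
ICs: h(0) = 0, h′(0) = 0, h′′(0) = 0, h′′′(0) = 72, h′′′′(0) = 0.

f: a_k = 0, -9, 0, 27/2, 0, -243/40, 0, 729/560, 0, …
g: a_k = 0, -4, 0, 64/3, 0, -1024/5, 0, 16384/7, 0, …
Sym-product of L_f,L_g gives L₀ (≤ ord 4).
∫: right-multiply L₀ by Dx.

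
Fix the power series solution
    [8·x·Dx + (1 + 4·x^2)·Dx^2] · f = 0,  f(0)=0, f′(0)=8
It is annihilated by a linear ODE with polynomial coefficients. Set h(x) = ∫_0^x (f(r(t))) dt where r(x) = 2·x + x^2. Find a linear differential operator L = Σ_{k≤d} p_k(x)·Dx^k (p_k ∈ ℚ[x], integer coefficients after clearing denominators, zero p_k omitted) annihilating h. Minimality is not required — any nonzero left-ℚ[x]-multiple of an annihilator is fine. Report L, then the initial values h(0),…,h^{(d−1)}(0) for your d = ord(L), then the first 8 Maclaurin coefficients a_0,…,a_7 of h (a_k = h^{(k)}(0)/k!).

f: a_k = 0, 8, 0, -32/3, 0, 128/5, 0, -512/7, …
Substitute x→r, Dx→(1/r')Dx; clear ⇒ L₀.
h=∫₀ˣh₀: take L = L₀·Dx.
L = (-1 + 32·x + 64·x^2 + 48·x^3 + 12·x^4)·Dx^2 + (1 + x + 16·x^2 + 32·x^3 + 20·x^4 + 4·x^5)·Dx^3  (order 3).
h: a_k = 0, 0, 8, 8/3, -64/3, -128/5, 1888/15, 6112/21, …
ICs: h(0) = 0, h′(0) = 0, h′′(0) = 16.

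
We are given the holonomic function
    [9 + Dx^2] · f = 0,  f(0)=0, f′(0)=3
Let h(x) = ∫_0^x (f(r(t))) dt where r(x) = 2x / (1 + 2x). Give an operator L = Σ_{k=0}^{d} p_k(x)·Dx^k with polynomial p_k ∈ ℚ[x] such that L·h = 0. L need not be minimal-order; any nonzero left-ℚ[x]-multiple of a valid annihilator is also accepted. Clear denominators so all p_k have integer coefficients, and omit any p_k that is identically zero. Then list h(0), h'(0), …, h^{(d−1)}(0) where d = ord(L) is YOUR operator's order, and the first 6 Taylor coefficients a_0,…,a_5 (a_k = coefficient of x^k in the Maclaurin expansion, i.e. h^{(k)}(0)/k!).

f: a_k = 0, 3, 0, -9/2, 0, 81/40, …
Substitute x→r, Dx→(1/r')Dx; clear ⇒ L₀.
h=∫h₀ ⇒ L = L₀·Dx.
L = 36·Dx + (4 + 24·x + 48·x^2 + 32·x^3)·Dx^2 + (1 + 8·x + 24·x^2 + 32·x^3 + 16·x^4)·Dx^3  (order 3).
h: a_k = 0, 0, 3, -4, -3, 168/5, …
ICs: h(0) = 0, h′(0) = 0, h′′(0) = 6.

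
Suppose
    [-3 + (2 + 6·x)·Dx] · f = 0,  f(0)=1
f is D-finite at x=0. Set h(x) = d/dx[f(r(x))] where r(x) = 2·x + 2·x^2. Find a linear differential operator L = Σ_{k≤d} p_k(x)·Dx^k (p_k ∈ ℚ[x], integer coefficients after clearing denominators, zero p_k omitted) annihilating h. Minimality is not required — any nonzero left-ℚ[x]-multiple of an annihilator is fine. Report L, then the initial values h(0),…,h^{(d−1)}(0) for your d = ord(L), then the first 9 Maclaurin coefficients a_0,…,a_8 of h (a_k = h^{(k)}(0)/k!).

f: a_k = 1, 3/2, -9/8, 27/16, -405/128, 1701/256, -15309/1024, 72171/2048, -2814669/32768, …
L₀ from L_f via x↦r, Dx↦r'^{-1}Dx.
Differentiate: ansatz ord ≤ ord L₀ ⇒ L.
L = -1 + (-1 - 8·x - 18·x^2 - 12·x^3)·Dx  (order 1).
h: a_k = 3, -3, 27/2, -117/2, 2025/8, -8829/8, 77679/16, -344493/16, 12306249/128, …
ICs: h(0) = 3.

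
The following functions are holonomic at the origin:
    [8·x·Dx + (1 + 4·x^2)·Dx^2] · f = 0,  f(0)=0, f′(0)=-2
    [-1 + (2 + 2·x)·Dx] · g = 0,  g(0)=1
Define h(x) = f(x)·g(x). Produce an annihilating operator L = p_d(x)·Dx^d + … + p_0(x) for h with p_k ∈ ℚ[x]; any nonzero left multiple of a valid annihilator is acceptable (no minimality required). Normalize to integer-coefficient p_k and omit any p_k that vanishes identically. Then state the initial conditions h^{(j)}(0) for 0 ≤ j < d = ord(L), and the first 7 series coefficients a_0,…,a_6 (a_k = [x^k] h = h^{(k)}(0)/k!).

f: a_k = 0, -2, 0, 8/3, 0, -32/5, 0, …
g: a_k = 1, 1/2, -1/8, 1/16, -5/128, 7/256, -21/1024, …
Sym-product of L_f,L_g gives L₀ (≤ ord 2).
L = (3 - 16·x - 4·x^2) + (-4 + 28·x + 48·x^2 + 16·x^3)·Dx + (4 + 8·x + 20·x^2 + 32·x^3 + 16·x^4)·Dx^2  (order 2).
h: a_k = 0, -2, -1, 35/12, 29/24, -6389/960, -5929/1920, …
ICs: h(0) = 0, h′(0) = -2.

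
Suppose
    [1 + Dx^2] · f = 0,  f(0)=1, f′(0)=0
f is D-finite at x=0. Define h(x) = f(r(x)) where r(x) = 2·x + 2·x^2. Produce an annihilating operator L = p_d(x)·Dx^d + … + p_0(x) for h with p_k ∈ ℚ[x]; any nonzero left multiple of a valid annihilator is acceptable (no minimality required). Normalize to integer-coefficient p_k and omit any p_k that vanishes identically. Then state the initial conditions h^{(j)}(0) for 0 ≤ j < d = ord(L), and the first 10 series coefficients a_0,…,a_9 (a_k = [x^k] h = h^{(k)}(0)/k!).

L = (4 + 24·x + 48·x^2 + 32·x^3) - 2·Dx + (1 + 2·x)·Dx^2  (order 2).
h: a_k = 1, 0, -2, -4, -4/3, 8/3, 176/45, 32/15, -208/315, -544/315, …
ICs: h(0) = 1, h′(0) = 0.

f: a_k = 1, 0, -1/2, 0, 1/24, 0, -1/720, 0, 1/40320, 0, …
Substitute x→r, Dx→(1/r')Dx; clear ⇒ L₀.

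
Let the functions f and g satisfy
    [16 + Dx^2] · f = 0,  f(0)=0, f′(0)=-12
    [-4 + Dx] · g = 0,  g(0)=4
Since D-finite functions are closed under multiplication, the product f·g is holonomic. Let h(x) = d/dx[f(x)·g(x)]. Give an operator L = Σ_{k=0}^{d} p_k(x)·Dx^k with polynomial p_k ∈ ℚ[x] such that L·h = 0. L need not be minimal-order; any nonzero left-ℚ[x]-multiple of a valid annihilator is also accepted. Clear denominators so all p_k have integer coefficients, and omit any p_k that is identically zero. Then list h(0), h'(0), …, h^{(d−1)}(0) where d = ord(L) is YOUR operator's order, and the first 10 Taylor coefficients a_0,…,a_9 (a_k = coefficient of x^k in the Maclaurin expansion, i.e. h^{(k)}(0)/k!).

f: a_k = 0, -12, 0, 32, 0, -128/5, 0, 1024/105, 0, -2048/945, …
g: a_k = 4, 16, 32, 128/3, 128/3, 512/15, 1024/45, 4096/315, 2048/315, 8192/2835, …
h₀=f·g: eliminate ⇒ L₀, order ≤ 2·1.
h=h₀': d/dx-closure on L₀ ⇒ L.
L = 32 - 8·Dx + Dx^2  (order 2).
h: a_k = -48, -384, -768, 0, 2048, 16384/5, 32768/15, 0, -131072/105, -1048576/945, …
ICs: h(0) = -48, h′(0) = -384.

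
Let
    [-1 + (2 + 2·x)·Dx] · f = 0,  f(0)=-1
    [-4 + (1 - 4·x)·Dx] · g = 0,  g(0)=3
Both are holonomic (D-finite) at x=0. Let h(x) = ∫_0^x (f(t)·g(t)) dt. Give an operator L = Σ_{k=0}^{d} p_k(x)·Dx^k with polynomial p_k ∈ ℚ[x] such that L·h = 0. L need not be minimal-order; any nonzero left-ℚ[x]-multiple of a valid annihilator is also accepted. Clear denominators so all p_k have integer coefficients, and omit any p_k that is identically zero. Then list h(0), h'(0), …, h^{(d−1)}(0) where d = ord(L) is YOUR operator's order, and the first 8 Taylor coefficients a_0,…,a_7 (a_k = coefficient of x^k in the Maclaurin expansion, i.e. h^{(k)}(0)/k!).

f: a_k = -1, -1/2, 1/8, -1/16, 5/128, -7/256, 21/1024, -33/2048, …
g: a_k = 3, 12, 48, 192, 768, 3072, 12288, 49152, …
h₀=f·g: eliminate ⇒ L₀, order ≤ 1·1.
h=∫₀ˣh₀: take L = L₀·Dx.
L = (9 + 4·x)·Dx + (-2 + 6·x + 8·x^2)·Dx^2  (order 2).
h: a_k = 0, -3, -27/4, -143/8, -3435/64, -21981/128, -293087/512, -14068113/7168, …
ICs: h(0) = 0, h′(0) = -3.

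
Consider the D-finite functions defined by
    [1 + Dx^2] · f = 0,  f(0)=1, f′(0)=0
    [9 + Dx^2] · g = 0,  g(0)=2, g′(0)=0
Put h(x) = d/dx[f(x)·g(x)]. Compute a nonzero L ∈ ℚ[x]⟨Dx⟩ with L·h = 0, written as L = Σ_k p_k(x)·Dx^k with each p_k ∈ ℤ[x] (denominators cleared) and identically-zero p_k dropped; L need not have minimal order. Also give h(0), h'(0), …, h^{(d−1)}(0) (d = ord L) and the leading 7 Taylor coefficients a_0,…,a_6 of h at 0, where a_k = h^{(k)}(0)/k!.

L = 64 + 20·Dx^2 + Dx^4  (order 4).
h: a_k = 0, -20, 0, 136/3, 0, -104/3, 0, …
ICs: h(0) = 0, h′(0) = -20, h′′(0) = 0, h′′′(0) = 272.

f: a_k = 1, 0, -1/2, 0, 1/24, 0, -1/720, …
g: a_k = 2, 0, -9, 0, 27/4, 0, -81/40, …
f·g: L₀ = L_f ⊗_s L_g, ord ≤ 2·2.
h₀' ⇒ L via d/dx closure of L₀.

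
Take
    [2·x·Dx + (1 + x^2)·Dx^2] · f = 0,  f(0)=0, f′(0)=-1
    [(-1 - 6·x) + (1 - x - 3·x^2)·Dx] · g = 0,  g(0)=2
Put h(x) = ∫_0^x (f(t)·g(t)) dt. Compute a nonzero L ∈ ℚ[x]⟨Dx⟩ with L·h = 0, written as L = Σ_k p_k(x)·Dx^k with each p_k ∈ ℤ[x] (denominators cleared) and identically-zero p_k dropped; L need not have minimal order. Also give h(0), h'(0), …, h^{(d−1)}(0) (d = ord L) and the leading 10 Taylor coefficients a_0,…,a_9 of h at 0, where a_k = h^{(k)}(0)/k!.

f: a_k = 0, -1, 0, 1/3, 0, -1/5, 0, 1/7, 0, -1/9, …
g: a_k = 2, 2, 8, 14, 38, 80, 194, 434, 1016, 2318, …
L₀ := L_f ⊗_s L_g (sym. prod.), ord ≤ 2.
h=∫h₀ ⇒ L = L₀·Dx.
L = (6 + 2·x + 18·x^2)·Dx + (2 + 10·x + 4·x^2 + 18·x^3)·Dx^2 + (-1 + x + 2·x^2 + x^3 + 3·x^4)·Dx^3  (order 3).
h: a_k = 0, 0, -1, -2/3, -11/6, -8/3, -268/45, -1136/105, -9589/420, -43034/945, …
ICs: h(0) = 0, h′(0) = 0, h′′(0) = -2.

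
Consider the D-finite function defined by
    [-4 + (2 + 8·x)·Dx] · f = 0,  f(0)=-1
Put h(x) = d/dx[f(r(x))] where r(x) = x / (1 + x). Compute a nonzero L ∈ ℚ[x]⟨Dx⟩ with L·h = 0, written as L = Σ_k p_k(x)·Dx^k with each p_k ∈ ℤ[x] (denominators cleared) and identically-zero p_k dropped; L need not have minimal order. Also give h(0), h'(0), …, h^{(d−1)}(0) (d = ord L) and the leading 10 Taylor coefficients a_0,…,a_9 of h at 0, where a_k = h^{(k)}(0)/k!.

f: a_k = -1, -2, 2, -4, 10, -28, 84, -264, 858, -2860, …
Substitute x→r, Dx→(1/r')Dx; clear ⇒ L₀.
h=h₀': d/dx-closure on L₀ ⇒ L.
L = (-4 - 10·x) + (-1 - 6·x - 5·x^2)·Dx  (order 1).
h: a_k = -2, 8, -30, 120, -510, 2256, -10234, 47200, -220230, 1036440, …
ICs: h(0) = -2.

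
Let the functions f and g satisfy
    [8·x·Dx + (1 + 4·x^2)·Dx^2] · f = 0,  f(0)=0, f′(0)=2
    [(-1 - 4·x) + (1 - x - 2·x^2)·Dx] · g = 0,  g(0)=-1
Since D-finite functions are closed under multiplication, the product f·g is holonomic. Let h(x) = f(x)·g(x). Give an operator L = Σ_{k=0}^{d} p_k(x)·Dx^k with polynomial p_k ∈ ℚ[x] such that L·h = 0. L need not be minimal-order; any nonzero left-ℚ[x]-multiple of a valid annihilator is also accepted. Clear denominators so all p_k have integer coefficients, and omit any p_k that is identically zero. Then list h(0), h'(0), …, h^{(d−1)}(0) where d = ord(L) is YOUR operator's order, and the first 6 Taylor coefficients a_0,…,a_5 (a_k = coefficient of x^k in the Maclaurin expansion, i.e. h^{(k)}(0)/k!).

L = (4 + 8·x + 48·x^2) + (2 + 16·x^2 + 48·x^3)·Dx + (-1 + x - 2·x^2 + 4·x^3 + 8·x^4)·Dx^2  (order 2).
h: a_k = 0, -2, -2, -10/3, -22/3, -102/5, …
ICs: h(0) = 0, h′(0) = -2.

f: a_k = 0, 2, 0, -8/3, 0, 32/5, …
g: a_k = -1, -1, -3, -5, -11, -21, …
Sym-product of L_f,L_g gives L₀ (≤ ord 2).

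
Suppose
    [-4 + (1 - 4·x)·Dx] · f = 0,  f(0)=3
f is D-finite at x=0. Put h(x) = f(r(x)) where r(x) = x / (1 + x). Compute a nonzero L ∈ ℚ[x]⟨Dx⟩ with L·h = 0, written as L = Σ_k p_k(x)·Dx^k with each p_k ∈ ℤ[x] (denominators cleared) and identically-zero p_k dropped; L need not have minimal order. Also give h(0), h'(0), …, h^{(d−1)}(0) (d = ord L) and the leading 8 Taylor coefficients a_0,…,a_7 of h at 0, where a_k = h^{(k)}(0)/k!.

L = 4 + (-1 + 2·x + 3·x^2)·Dx  (order 1).
h: a_k = 3, 12, 36, 108, 324, 972, 2916, 8748, …
ICs: h(0) = 3.

f: a_k = 3, 12, 48, 192, 768, 3072, 12288, 49152, …
Substitute x→r, Dx→(1/r')Dx; clear ⇒ L₀.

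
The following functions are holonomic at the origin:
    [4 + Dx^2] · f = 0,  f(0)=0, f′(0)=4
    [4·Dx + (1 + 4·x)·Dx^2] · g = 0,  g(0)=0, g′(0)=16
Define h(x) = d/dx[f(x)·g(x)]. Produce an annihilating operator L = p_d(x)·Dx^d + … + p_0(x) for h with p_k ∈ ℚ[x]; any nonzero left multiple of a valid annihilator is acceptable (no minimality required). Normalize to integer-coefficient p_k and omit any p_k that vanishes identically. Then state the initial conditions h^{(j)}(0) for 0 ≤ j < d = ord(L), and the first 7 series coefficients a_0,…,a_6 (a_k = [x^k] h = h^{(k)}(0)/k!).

L = (-832 - 992·x - 5568·x^2 - 12288·x^3 - 2048·x^4 + 24576·x^5 + 16384·x^6) + (-264 - 1568·x - 2560·x^2 + 10240·x^4 + 8192·x^5)·Dx + (-220 - 368·x - 1760·x^2 - 3072·x^3 + 2048·x^4 + 12288·x^5 + 8192·x^6)·Dx^2 + (-66 - 392·x - 640·x^2 + 2560·x^4 + 2048·x^5)·Dx^3 + (-3 - 30·x - 92·x^2 + 640·x^4 + 1536·x^5 + 1024·x^6)·Dx^4  (order 4).
h: a_k = 0, 128, -384, 3584/3, -14080/3, 55040/3, -1076992/15, …
ICs: h(0) = 0, h′(0) = 128, h′′(0) = -768, h′′′(0) = 7168.

f: a_k = 0, 4, 0, -8/3, 0, 8/15, 0, …
g: a_k = 0, 16, -32, 256/3, -256, 4096/5, -8192/3, …
Product ⇒ symmetric product L₀, ord ≤ 4.
Differentiate: ansatz ord ≤ ord L₀ ⇒ L.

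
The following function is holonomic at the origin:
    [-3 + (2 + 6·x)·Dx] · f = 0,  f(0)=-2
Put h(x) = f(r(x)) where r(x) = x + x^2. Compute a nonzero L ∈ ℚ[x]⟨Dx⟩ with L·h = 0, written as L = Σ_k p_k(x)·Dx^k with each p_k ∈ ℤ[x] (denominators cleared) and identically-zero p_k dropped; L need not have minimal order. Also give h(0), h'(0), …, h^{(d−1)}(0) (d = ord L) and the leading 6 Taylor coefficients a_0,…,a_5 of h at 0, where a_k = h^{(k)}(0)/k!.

f: a_k = -2, -3, 9/4, -27/8, 405/64, -1701/128, …
Change of var in L_f (x↦r) gives L₀.
L = (-3 - 6·x) + (2 + 6·x + 6·x^2)·Dx  (order 1).
h: a_k = -2, -3, -3/4, 9/8, -99/64, 243/128, …
ICs: h(0) = -2.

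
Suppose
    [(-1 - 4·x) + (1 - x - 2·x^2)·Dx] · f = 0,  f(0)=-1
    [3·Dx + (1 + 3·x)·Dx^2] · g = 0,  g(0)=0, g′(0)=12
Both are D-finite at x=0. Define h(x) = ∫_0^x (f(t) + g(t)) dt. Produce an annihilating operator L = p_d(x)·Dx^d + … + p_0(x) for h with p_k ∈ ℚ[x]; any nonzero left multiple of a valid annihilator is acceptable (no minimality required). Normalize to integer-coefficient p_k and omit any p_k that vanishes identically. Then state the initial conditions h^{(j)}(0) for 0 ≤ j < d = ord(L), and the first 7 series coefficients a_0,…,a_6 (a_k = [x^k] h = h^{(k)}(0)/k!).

f: a_k = -1, -1, -3, -5, -11, -21, -43, …
g: a_k = 0, 12, -18, 36, -81, 972/5, -486, …
L₀ := lclm(L_f,L_g); ord L₀ ≤ 1+2.
h=∫h₀ ⇒ L = L₀·Dx.
L = (66 + 270·x + 576·x^2 + 336·x^3 + 288·x^4)·Dx^2 + (4 + 96·x + 492·x^2 + 832·x^3 + 696·x^4 + 480·x^5)·Dx^3 + (-3 - 19·x - 25·x^2 + 39·x^3 + 116·x^4 + 164·x^5 + 96·x^6)·Dx^4  (order 4).
h: a_k = 0, -1, 11/2, -7, 31/4, -92/5, 289/10, …
ICs: h(0) = 0, h′(0) = -1, h′′(0) = 11, h′′′(0) = -42.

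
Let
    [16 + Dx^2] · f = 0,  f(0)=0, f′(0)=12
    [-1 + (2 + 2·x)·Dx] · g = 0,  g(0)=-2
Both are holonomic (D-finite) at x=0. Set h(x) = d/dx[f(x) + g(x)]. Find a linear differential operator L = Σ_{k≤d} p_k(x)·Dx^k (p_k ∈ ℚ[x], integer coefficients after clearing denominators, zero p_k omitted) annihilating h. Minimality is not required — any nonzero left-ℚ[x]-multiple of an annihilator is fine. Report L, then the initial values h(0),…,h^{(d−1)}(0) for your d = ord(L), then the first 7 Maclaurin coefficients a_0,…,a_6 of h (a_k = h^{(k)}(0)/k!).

f: a_k = 0, 12, 0, -32, 0, 128/5, 0, …
g: a_k = -2, -1, 1/4, -1/8, 5/64, -7/128, 21/512, …
Sum ⇒ L₀ = lclm(L_f,L_g) in ℚ(x)⟨Dx⟩.
h₀' ⇒ L via d/dx closure of L₀.
L = (-1264 - 2048·x - 1024·x^2) + (-2144 - 6240·x - 6144·x^2 - 2048·x^3)·Dx + (-79 - 128·x - 64·x^2)·Dx^2 + (-134 - 390·x - 384·x^2 - 128·x^3)·Dx^3  (order 3).
h: a_k = 11, 1/2, -771/8, 5/16, 16349/128, 63/256, -1052041/15360, …
ICs: h(0) = 11, h′(0) = 1/2, h′′(0) = -771/4.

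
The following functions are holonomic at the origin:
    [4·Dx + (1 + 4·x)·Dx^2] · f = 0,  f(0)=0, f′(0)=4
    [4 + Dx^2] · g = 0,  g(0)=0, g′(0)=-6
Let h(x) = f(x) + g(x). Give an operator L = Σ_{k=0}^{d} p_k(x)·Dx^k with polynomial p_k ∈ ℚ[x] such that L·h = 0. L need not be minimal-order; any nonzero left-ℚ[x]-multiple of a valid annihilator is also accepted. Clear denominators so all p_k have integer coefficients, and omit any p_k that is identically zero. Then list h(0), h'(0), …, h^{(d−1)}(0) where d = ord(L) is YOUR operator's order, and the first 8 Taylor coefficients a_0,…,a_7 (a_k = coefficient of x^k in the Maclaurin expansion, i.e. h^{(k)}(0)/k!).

L = (400 + 128·x + 256·x^2)·Dx + (36 + 176·x + 192·x^2 + 256·x^3)·Dx^2 + (100 + 32·x + 64·x^2)·Dx^3 + (9 + 44·x + 48·x^2 + 64·x^3)·Dx^4  (order 4).
h: a_k = 0, -2, -8, 76/3, -64, 204, -2048/3, 245768/105, …
ICs: h(0) = 0, h′(0) = -2, h′′(0) = -16, h′′′(0) = 152.

f: a_k = 0, 4, -8, 64/3, -64, 1024/5, -2048/3, 16384/7, …
g: a_k = 0, -6, 0, 4, 0, -4/5, 0, 8/105, …
Sum ⇒ L₀ = lclm(L_f,L_g) in ℚ(x)⟨Dx⟩.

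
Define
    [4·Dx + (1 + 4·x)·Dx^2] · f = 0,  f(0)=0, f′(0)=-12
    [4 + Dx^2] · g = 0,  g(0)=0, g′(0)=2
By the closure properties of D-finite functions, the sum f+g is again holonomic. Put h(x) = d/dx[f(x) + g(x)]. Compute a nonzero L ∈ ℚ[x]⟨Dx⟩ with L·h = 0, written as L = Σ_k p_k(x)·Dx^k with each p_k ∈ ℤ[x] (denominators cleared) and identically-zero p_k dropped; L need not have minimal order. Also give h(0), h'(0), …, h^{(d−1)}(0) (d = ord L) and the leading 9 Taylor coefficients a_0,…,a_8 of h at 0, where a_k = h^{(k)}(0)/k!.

L = (400 + 128·x + 256·x^2) + (36 + 176·x + 192·x^2 + 256·x^3)·Dx + (100 + 32·x + 64·x^2)·Dx^2 + (9 + 44·x + 48·x^2 + 64·x^3)·Dx^3  (order 3).
h: a_k = -10, 48, -196, 768, -9212/3, 12288, -2211848/45, 196608, -247726076/315, …
ICs: h(0) = -10, h′(0) = 48, h′′(0) = -392.

f: a_k = 0, -12, 24, -64, 192, -3072/5, 2048, -49152/7, 24576, …
g: a_k = 0, 2, 0, -4/3, 0, 4/15, 0, -8/315, 0, …
L₀ := lclm(L_f,L_g); ord L₀ ≤ 2+2.
Differentiate: ansatz ord ≤ ord L₀ ⇒ L.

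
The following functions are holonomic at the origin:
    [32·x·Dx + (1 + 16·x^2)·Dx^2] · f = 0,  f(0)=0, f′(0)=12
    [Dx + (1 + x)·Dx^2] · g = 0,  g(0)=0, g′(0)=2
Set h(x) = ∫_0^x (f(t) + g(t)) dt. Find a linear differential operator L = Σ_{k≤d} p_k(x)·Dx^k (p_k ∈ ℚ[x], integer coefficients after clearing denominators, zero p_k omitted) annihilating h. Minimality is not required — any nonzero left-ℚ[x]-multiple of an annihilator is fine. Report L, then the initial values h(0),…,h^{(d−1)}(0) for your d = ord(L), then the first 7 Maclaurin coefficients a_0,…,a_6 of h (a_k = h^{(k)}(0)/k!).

f: a_k = 0, 12, 0, -64, 0, 3072/5, 0, …
g: a_k = 0, 2, -1, 2/3, -1/2, 2/5, -1/3, …
Sum ⇒ L₀ = lclm(L_f,L_g) in ℚ(x)⟨Dx⟩.
h=∫₀ˣh₀: take L = L₀·Dx.
L = (-32 - 96·x + 1536·x^2 + 512·x^3)·Dx^2 + (-34 - 64·x + 1440·x^2 + 3072·x^3 + 1024·x^4)·Dx^3 + (-1 + 31·x + 32·x^2 + 512·x^3 + 768·x^4 + 256·x^5)·Dx^4  (order 4).
h: a_k = 0, 0, 7, -1/3, -95/6, -1/10, 1537/15, …
ICs: h(0) = 0, h′(0) = 0, h′′(0) = 14, h′′′(0) = -2.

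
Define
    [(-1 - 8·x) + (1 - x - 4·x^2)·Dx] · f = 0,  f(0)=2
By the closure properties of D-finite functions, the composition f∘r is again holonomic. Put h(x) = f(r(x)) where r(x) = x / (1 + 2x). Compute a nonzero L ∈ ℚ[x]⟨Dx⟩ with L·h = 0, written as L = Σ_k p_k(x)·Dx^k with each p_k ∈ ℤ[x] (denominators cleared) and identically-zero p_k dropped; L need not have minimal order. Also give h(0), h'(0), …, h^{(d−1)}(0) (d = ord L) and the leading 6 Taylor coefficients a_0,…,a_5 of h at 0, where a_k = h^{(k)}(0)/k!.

L = (1 + 10·x) + (-1 - 5·x - 4·x^2 + 4·x^3)·Dx  (order 1).
h: a_k = 2, 2, 6, -14, 54, -190, …
ICs: h(0) = 2.

f: a_k = 2, 2, 10, 18, 58, 130, …
f∘r: x↦r, Dx↦Dx/r' in L_f ⇒ L₀.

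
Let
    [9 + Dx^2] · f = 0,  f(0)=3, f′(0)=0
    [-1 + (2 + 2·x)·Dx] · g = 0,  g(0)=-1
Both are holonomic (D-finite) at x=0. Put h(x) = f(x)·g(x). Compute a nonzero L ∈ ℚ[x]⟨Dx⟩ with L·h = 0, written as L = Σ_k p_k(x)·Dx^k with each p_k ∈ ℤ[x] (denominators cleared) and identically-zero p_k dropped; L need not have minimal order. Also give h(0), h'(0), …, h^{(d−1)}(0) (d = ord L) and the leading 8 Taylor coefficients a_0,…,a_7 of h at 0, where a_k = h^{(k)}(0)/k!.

L = (39 + 72·x + 36·x^2) + (-4 - 4·x)·Dx + (4 + 8·x + 4·x^2)·Dx^2  (order 2).
h: a_k = -3, -3/2, 111/8, 105/16, -1497/128, -1101/256, 19647/5120, 12357/10240, …
ICs: h(0) = -3, h′(0) = -3/2.

f: a_k = 3, 0, -27/2, 0, 81/8, 0, -243/80, 0, …
g: a_k = -1, -1/2, 1/8, -1/16, 5/128, -7/256, 21/1024, -33/2048, …
L₀ := L_f ⊗_s L_g (sym. prod.), ord ≤ 2.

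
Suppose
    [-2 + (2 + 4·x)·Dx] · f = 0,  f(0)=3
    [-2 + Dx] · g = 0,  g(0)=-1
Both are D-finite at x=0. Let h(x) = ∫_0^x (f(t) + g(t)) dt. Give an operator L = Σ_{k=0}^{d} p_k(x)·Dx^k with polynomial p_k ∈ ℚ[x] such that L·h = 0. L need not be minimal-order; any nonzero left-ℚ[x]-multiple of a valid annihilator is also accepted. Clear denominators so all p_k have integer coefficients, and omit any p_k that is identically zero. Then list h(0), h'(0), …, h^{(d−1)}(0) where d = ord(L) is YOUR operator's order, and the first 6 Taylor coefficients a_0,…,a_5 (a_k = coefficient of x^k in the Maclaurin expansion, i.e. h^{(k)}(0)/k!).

f: a_k = 3, 3, -3/2, 3/2, -15/8, 21/8, …
g: a_k = -1, -2, -2, -4/3, -2/3, -4/15, …
Weyl lclm of L_f,L_g ⇒ L₀ (ord ≤ 2).
Integrate: L := L₀·Dx.
L = (6 + 8·x)·Dx + (-5 - 16·x - 16·x^2)·Dx^2 + (1 + 6·x + 8·x^2)·Dx^3  (order 3).
h: a_k = 0, 2, 1/2, -7/6, 1/24, -61/120, …
ICs: h(0) = 0, h′(0) = 2, h′′(0) = 1.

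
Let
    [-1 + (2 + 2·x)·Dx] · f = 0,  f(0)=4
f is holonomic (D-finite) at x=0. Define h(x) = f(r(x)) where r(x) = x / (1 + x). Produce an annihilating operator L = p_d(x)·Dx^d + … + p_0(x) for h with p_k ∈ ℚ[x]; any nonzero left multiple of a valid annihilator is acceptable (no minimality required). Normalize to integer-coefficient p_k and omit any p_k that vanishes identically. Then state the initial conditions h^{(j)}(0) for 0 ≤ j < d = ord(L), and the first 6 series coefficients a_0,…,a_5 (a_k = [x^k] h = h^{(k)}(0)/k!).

f: a_k = 4, 2, -1/2, 1/4, -5/32, 7/64, …
Change of var in L_f (x↦r) gives L₀.
L = -1 + (2 + 6·x + 4·x^2)·Dx  (order 1).
h: a_k = 4, 2, -5/2, 13/4, -141/32, 399/64, …
ICs: h(0) = 4.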